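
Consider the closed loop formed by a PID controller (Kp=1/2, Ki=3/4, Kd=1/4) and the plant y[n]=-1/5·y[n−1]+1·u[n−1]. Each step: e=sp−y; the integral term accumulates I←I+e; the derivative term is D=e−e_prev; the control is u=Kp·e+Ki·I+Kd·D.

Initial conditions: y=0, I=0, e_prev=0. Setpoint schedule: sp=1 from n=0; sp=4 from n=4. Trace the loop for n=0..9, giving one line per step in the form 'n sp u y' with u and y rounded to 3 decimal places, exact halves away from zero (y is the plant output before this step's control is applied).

0 1 1.500 0.000
1 1 -0.250 1.500
2 1 2.825 -0.550
3 1 -1.753 2.935
4 4 10.079 -2.340
5 4 -6.565 10.547
6 4 20.579 -8.674
7 4 -21.202 22.313
8 4 44.777 -25.665
9 4 -58.332 49.910

(exact arithmetic carried between steps; '≈' marks a value shown rounded to 6 d.p. or computed from one; I and e_prev carry over from the previous line; the table rounds u and y to 3 d.p., halves away from zero)
n=0: y=0, sp=1, e=sp−y=1; I=1, D=e−e_prev=1; u=1/2·1+3/4·1+1/4·1=1.5; next y=-1/5·0+1·1.5=1.5
n=1: y=1.5, sp=1, e=sp−y=-0.5; I=0.5, D=e−e_prev=-1.5; u=1/2·(-0.5)+3/4·0.5+1/4·(-1.5)=-0.25; next y=-1/5·1.5+1·(-0.25)=-0.55
n=2: y=-0.55, sp=1, e=sp−y=1.55; I=2.05, D=e−e_prev=2.05; u=1/2·1.55+3/4·2.05+1/4·2.05=2.825; next y=-1/5·(-0.55)+1·2.825=2.935
n=3: y=2.935, sp=1, e=sp−y=-1.935; I=0.115, D=e−e_prev=-3.485; u=1/2·(-1.935)+3/4·0.115+1/4·(-3.485)=-1.7525; next y=-1/5·2.935+1·(-1.7525)=-2.3395
n=4: y=-2.3395, sp=4, e=sp−y=6.3395; I=6.4545, D=e−e_prev=8.2745; u=1/2·6.3395+3/4·6.4545+1/4·8.2745=10.07925; next y=-1/5·(-2.3395)+1·10.07925=10.54715
n=5: y=10.54715, sp=4, e=sp−y=-6.54715; I=-0.09265, D=e−e_prev=-12.88665; u=1/2·(-6.54715)+3/4·(-0.09265)+1/4·(-12.88665)=-6.564725; next y=-1/5·10.54715+1·(-6.564725)=-8.674155
n=6: y=-8.674155, sp=4, e=sp−y=12.674155; I=12.581505, D=e−e_prev=19.221305; u=1/2·12.674155+3/4·12.581505+1/4·19.221305≈20.578533; next y=-1/5·(-8.674155)+1·20.578533≈22.313364
n=7: y≈22.313364, sp=4, e=sp−y≈-18.313364; I≈-5.731859, D=e−e_prev≈-30.987519; u=1/2·(-18.313364)+3/4·(-5.731859)+1/4·(-30.987519)≈-21.202455; next y=-1/5·22.313364+1·(-21.202455)≈-25.665128
n=8: y≈-25.665128, sp=4, e=sp−y≈29.665128; I≈23.933269, D=e−e_prev≈47.978491; u=1/2·29.665128+3/4·23.933269+1/4·47.978491≈44.777139; next y=-1/5·(-25.665128)+1·44.777139≈49.910165
n=9: y≈49.910165, sp=4, e=sp−y≈-45.910165; I≈-21.976895, D=e−e_prev≈-75.575292; u=1/2·(-45.910165)+3/4·(-21.976895)+1/4·(-75.575292)≈-58.331577; next y=-1/5·49.910165+1·(-58.331577)≈-68.313610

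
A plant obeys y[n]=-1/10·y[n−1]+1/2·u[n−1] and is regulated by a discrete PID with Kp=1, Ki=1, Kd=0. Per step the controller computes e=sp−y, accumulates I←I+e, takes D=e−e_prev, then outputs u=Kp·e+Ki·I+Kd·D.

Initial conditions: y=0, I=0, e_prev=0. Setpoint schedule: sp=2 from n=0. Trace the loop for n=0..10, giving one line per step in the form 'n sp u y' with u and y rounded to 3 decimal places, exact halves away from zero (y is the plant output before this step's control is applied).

(exact arithmetic carried between steps; '≈' marks a value shown rounded to 6 d.p. or computed from one; I and e_prev carry over from the previous line; the table rounds u and y to 3 d.p., halves away from zero)
n=0: y=0, sp=2, e=sp−y=2; I=2, D=e−e_prev=2; u=1·2+1·2+0·2=4; next y=-1/10·0+1/2·4=2
n=1: y=2, sp=2, e=sp−y=0; I=2, D=e−e_prev=-2; u=1·0+1·2+0·(-2)=2; next y=-1/10·2+1/2·2=0.8
n=2: y=0.8, sp=2, e=sp−y=1.2; I=3.2, D=e−e_prev=1.2; u=1·1.2+1·3.2+0·1.2=4.4; next y=-1/10·0.8+1/2·4.4=2.12
n=3: y=2.12, sp=2, e=sp−y=-0.12; I=3.08, D=e−e_prev=-1.32; u=1·(-0.12)+1·3.08+0·(-1.32)=2.96; next y=-1/10·2.12+1/2·2.96=1.268
n=4: y=1.268, sp=2, e=sp−y=0.732; I=3.812, D=e−e_prev=0.852; u=1·0.732+1·3.812+0·0.852=4.544; next y=-1/10·1.268+1/2·4.544=2.1452
n=5: y=2.1452, sp=2, e=sp−y=-0.1452; I=3.6668, D=e−e_prev=-0.8772; u=1·(-0.1452)+1·3.6668+0·(-0.8772)=3.5216; next y=-1/10·2.1452+1/2·3.5216=1.54628
n=6: y=1.54628, sp=2, e=sp−y=0.45372; I=4.12052, D=e−e_prev=0.59892; u=1·0.45372+1·4.12052+0·0.59892=4.57424; next y=-1/10·1.54628+1/2·4.57424=2.132492
n=7: y=2.132492, sp=2, e=sp−y=-0.132492; I=3.988028, D=e−e_prev=-0.586212; u=1·(-0.132492)+1·3.988028+0·(-0.586212)=3.855536; next y=-1/10·2.132492+1/2·3.855536≈1.714519
n=8: y≈1.714519, sp=2, e=sp−y≈0.285481; I≈4.273509, D=e−e_prev≈0.417973; u=1·0.285481+1·4.273509+0·0.417973≈4.558990; next y=-1/10·1.714519+1/2·4.558990≈2.108043
n=9: y≈2.108043, sp=2, e=sp−y≈-0.108043; I≈4.165466, D=e−e_prev≈-0.393525; u=1·(-0.108043)+1·4.165466+0·(-0.393525)≈4.057423; next y=-1/10·2.108043+1/2·4.057423≈1.817907
n=10: y≈1.817907, sp=2, e=sp−y≈0.182093; I≈4.347559, D=e−e_prev≈0.290136; u=1·0.182093+1·4.347559+0·0.290136≈4.529652; next y=-1/10·1.817907+1/2·4.529652≈2.083035

0 2 4.000 0.000
1 2 2.000 2.000
2 2 4.400 0.800
3 2 2.960 2.120
4 2 4.544 1.268
5 2 3.522 2.145
6 2 4.574 1.546
7 2 3.856 2.132
8 2 4.559 1.715
9 2 4.057 2.108
10 2 4.530 1.818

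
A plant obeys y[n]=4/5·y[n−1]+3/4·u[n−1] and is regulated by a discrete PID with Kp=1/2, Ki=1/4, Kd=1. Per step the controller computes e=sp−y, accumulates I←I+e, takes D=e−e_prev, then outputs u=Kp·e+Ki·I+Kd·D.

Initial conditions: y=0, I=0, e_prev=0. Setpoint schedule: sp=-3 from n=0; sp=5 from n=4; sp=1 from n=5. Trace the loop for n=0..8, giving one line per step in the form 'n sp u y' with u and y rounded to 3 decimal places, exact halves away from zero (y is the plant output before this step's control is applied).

(exact arithmetic carried between steps; '≈' marks a value shown rounded to 6 d.p. or computed from one; I and e_prev carry over from the previous line; the table rounds u and y to 3 d.p., halves away from zero)
n=0: y=0, sp=-3, e=sp−y=-3; I=-3, D=e−e_prev=-3; u=1/2·(-3)+1/4·(-3)+1·(-3)=-5.25; next y=4/5·0+3/4·(-5.25)=-3.9375
n=1: y=-3.9375, sp=-3, e=sp−y=0.9375; I=-2.0625, D=e−e_prev=3.9375; u=1/2·0.9375+1/4·(-2.0625)+1·3.9375=3.890625; next y=4/5·(-3.9375)+3/4·3.890625≈-0.232031
n=2: y≈-0.232031, sp=-3, e=sp−y≈-2.767969; I≈-4.830469, D=e−e_prev≈-3.705469; u=1/2·(-2.767969)+1/4·(-4.830469)+1·(-3.705469)≈-6.297070; next y=4/5·(-0.232031)+3/4·(-6.297070)≈-4.908428
n=3: y≈-4.908428, sp=-3, e=sp−y≈1.908428; I≈-2.922041, D=e−e_prev≈4.676396; u=1/2·1.908428+1/4·(-2.922041)+1·4.676396≈4.900100; next y=4/5·(-4.908428)+3/4·4.900100≈-0.251667
n=4: y≈-0.251667, sp=5, e=sp−y≈5.251667; I≈2.329626, D=e−e_prev≈3.343239; u=1/2·5.251667+1/4·2.329626+1·3.343239≈6.551479; next y=4/5·(-0.251667)+3/4·6.551479≈4.712276
n=5: y≈4.712276, sp=1, e=sp−y≈-3.712276; I≈-1.382650, D=e−e_prev≈-8.963943; u=1/2·(-3.712276)+1/4·(-1.382650)+1·(-8.963943)≈-11.165743; next y=4/5·4.712276+3/4·(-11.165743)≈-4.604487
n=6: y≈-4.604487, sp=1, e=sp−y≈5.604487; I≈4.221837, D=e−e_prev≈9.316763; u=1/2·5.604487+1/4·4.221837+1·9.316763≈13.174465; next y=4/5·(-4.604487)+3/4·13.174465≈6.197260
n=7: y≈6.197260, sp=1, e=sp−y≈-5.197260; I≈-0.975423, D=e−e_prev≈-10.801746; u=1/2·(-5.197260)+1/4·(-0.975423)+1·(-10.801746)≈-13.644232; next y=4/5·6.197260+3/4·(-13.644232)≈-5.275366
n=8: y≈-5.275366, sp=1, e=sp−y≈6.275366; I≈5.299944, D=e−e_prev≈11.472626; u=1/2·6.275366+1/4·5.299944+1·11.472626≈15.935295; next y=4/5·(-5.275366)+3/4·15.935295≈7.731178

0 -3 -5.250 0.000
1 -3 3.891 -3.938
2 -3 -6.297 -0.232
3 -3 4.900 -4.908
4 5 6.551 -0.252
5 1 -11.166 4.712
6 1 13.174 -4.604
7 1 -13.644 6.197
8 1 15.935 -5.275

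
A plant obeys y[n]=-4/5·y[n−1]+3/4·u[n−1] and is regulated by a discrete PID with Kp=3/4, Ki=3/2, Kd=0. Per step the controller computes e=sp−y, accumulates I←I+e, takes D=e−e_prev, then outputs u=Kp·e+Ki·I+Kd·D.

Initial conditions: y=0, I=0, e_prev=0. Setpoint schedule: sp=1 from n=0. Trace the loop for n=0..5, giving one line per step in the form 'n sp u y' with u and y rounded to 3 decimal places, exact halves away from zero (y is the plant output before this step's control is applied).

0 1 2.250 0.000
1 1 -0.047 1.688
2 1 5.835 -1.385
3 1 -6.044 5.485
4 1 19.641 -8.921
5 1 -34.751 21.867

(exact arithmetic carried between steps; '≈' marks a value shown rounded to 6 d.p. or computed from one; I and e_prev carry over from the previous line; the table rounds u and y to 3 d.p., halves away from zero)
n=0: y=0, sp=1, e=sp−y=1; I=1, D=e−e_prev=1; u=3/4·1+3/2·1+0·1=2.25; next y=-4/5·0+3/4·2.25=1.6875
n=1: y=1.6875, sp=1, e=sp−y=-0.6875; I=0.3125, D=e−e_prev=-1.6875; u=3/4·(-0.6875)+3/2·0.3125+0·(-1.6875)=-0.046875; next y=-4/5·1.6875+3/4·(-0.046875)≈-1.385156
n=2: y≈-1.385156, sp=1, e=sp−y≈2.385156; I≈2.697656, D=e−e_prev≈3.072656; u=3/4·2.385156+3/2·2.697656+0·3.072656≈5.835352; next y=-4/5·(-1.385156)+3/4·5.835352≈5.484639
n=3: y≈5.484639, sp=1, e=sp−y≈-4.484639; I≈-1.786982, D=e−e_prev≈-6.869795; u=3/4·(-4.484639)+3/2·(-1.786982)+0·(-6.869795)≈-6.043953; next y=-4/5·5.484639+3/4·(-6.043953)≈-8.920675
n=4: y≈-8.920675, sp=1, e=sp−y≈9.920675; I≈8.133693, D=e−e_prev≈14.405314; u=3/4·9.920675+3/2·8.133693+0·14.405314≈19.641046; next y=-4/5·(-8.920675)+3/4·19.641046≈21.867325
n=5: y≈21.867325, sp=1, e=sp−y≈-20.867325; I≈-12.733632, D=e−e_prev≈-30.788000; u=3/4·(-20.867325)+3/2·(-12.733632)+0·(-30.788000)≈-34.750941; next y=-4/5·21.867325+3/4·(-34.750941)≈-43.557066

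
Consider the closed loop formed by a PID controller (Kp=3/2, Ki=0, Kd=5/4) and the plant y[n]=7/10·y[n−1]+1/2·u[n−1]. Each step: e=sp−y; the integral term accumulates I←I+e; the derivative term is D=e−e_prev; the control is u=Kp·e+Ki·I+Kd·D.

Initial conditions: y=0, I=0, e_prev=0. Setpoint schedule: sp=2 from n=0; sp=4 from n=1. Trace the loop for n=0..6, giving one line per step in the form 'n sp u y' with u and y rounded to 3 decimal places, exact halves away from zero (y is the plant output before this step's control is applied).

0 2 5.500 0.000
1 4 0.938 2.750
2 4 2.855 2.394
3 4 0.459 3.103
4 4 3.274 2.402
5 4 -0.123 3.318
6 4 3.930 2.261

(exact arithmetic carried between steps; '≈' marks a value shown rounded to 6 d.p. or computed from one; I and e_prev carry over from the previous line; the table rounds u and y to 3 d.p., halves away from zero)
n=0: y=0, sp=2, e=sp−y=2; I=2, D=e−e_prev=2; u=3/2·2+0·2+5/4·2=5.5; next y=7/10·0+1/2·5.5=2.75
n=1: y=2.75, sp=4, e=sp−y=1.25; I=3.25, D=e−e_prev=-0.75; u=3/2·1.25+0·3.25+5/4·(-0.75)=0.9375; next y=7/10·2.75+1/2·0.9375=2.39375
n=2: y=2.39375, sp=4, e=sp−y=1.60625; I=4.85625, D=e−e_prev=0.35625; u=3/2·1.60625+0·4.85625+5/4·0.35625≈2.854688; next y=7/10·2.39375+1/2·2.854688≈3.102969
n=3: y≈3.102969, sp=4, e=sp−y≈0.897031; I≈5.753281, D=e−e_prev≈-0.709219; u=3/2·0.897031+0·5.753281+5/4·(-0.709219)≈0.459023; next y=7/10·3.102969+1/2·0.459023≈2.401590
n=4: y≈2.401590, sp=4, e=sp−y≈1.598410; I≈7.351691, D=e−e_prev≈0.701379; u=3/2·1.598410+0·7.351691+5/4·0.701379≈3.274339; next y=7/10·2.401590+1/2·3.274339≈3.318282
n=5: y≈3.318282, sp=4, e=sp−y≈0.681718; I≈8.033409, D=e−e_prev≈-0.916692; u=3/2·0.681718+0·8.033409+5/4·(-0.916692)≈-0.123289; next y=7/10·3.318282+1/2·(-0.123289)≈2.261153
n=6: y≈2.261153, sp=4, e=sp−y≈1.738847; I≈9.772256, D=e−e_prev≈1.057129; u=3/2·1.738847+0·9.772256+5/4·1.057129≈3.929682; next y=7/10·2.261153+1/2·3.929682≈3.547648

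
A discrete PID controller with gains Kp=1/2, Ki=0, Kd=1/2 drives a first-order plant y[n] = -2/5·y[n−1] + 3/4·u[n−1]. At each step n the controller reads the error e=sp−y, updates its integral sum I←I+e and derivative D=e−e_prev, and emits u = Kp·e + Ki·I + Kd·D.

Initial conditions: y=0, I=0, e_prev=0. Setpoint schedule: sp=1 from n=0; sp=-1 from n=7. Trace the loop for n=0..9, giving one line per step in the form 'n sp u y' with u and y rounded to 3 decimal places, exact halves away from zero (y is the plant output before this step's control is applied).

0 1 1.000 0.000
1 1 -0.250 0.750
2 1 1.363 -0.488
3 1 -0.961 1.217
4 1 2.316 -1.207
5 1 -2.323 2.220
6 1 4.240 -2.630
7 -1 -7.047 4.232
8 -1 8.594 -6.978
9 -1 -13.226 9.237

(exact arithmetic carried between steps; '≈' marks a value shown rounded to 6 d.p. or computed from one; I and e_prev carry over from the previous line; the table rounds u and y to 3 d.p., halves away from zero)
n=0: y=0, sp=1, e=sp−y=1; I=1, D=e−e_prev=1; u=1/2·1+0·1+1/2·1=1; next y=-2/5·0+3/4·1=0.75
n=1: y=0.75, sp=1, e=sp−y=0.25; I=1.25, D=e−e_prev=-0.75; u=1/2·0.25+0·1.25+1/2·(-0.75)=-0.25; next y=-2/5·0.75+3/4·(-0.25)=-0.4875
n=2: y=-0.4875, sp=1, e=sp−y=1.4875; I=2.7375, D=e−e_prev=1.2375; u=1/2·1.4875+0·2.7375+1/2·1.2375=1.3625; next y=-2/5·(-0.4875)+3/4·1.3625=1.216875
n=3: y=1.216875, sp=1, e=sp−y=-0.216875; I=2.520625, D=e−e_prev=-1.704375; u=1/2·(-0.216875)+0·2.520625+1/2·(-1.704375)=-0.960625; next y=-2/5·1.216875+3/4·(-0.960625)≈-1.207219
n=4: y≈-1.207219, sp=1, e=sp−y≈2.207219; I≈4.727844, D=e−e_prev≈2.424094; u=1/2·2.207219+0·4.727844+1/2·2.424094≈2.315656; next y=-2/5·(-1.207219)+3/4·2.315656≈2.219630
n=5: y≈2.219630, sp=1, e=sp−y≈-1.219630; I≈3.508214, D=e−e_prev≈-3.426848; u=1/2·(-1.219630)+0·3.508214+1/2·(-3.426848)≈-2.323239; next y=-2/5·2.219630+3/4·(-2.323239)≈-2.630281
n=6: y≈-2.630281, sp=1, e=sp−y≈3.630281; I≈7.138495, D=e−e_prev≈4.849911; u=1/2·3.630281+0·7.138495+1/2·4.849911≈4.240096; next y=-2/5·(-2.630281)+3/4·4.240096≈4.232184
n=7: y≈4.232184, sp=-1, e=sp−y≈-5.232184; I≈1.906311, D=e−e_prev≈-8.862466; u=1/2·(-5.232184)+0·1.906311+1/2·(-8.862466)≈-7.047325; next y=-2/5·4.232184+3/4·(-7.047325)≈-6.978368
n=8: y≈-6.978368, sp=-1, e=sp−y≈5.978368; I≈7.884678, D=e−e_prev≈11.210552; u=1/2·5.978368+0·7.884678+1/2·11.210552≈8.594460; next y=-2/5·(-6.978368)+3/4·8.594460≈9.237192
n=9: y≈9.237192, sp=-1, e=sp−y≈-10.237192; I≈-2.352514, D=e−e_prev≈-16.215560; u=1/2·(-10.237192)+0·(-2.352514)+1/2·(-16.215560)≈-13.226376; next y=-2/5·9.237192+3/4·(-13.226376)≈-13.614659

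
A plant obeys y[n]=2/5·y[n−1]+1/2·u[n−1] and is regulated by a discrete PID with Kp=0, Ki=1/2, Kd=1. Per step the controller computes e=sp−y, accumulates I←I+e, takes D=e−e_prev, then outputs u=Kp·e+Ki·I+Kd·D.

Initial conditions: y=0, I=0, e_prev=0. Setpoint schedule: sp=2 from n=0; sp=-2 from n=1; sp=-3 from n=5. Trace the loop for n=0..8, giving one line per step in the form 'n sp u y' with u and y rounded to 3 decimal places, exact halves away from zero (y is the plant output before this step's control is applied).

(exact arithmetic carried between steps; '≈' marks a value shown rounded to 6 d.p. or computed from one; I and e_prev carry over from the previous line; the table rounds u and y to 3 d.p., halves away from zero)
n=0: y=0, sp=2, e=sp−y=2; I=2, D=e−e_prev=2; u=0·2+1/2·2+1·2=3; next y=2/5·0+1/2·3=1.5
n=1: y=1.5, sp=-2, e=sp−y=-3.5; I=-1.5, D=e−e_prev=-5.5; u=0·(-3.5)+1/2·(-1.5)+1·(-5.5)=-6.25; next y=2/5·1.5+1/2·(-6.25)=-2.525
n=2: y=-2.525, sp=-2, e=sp−y=0.525; I=-0.975, D=e−e_prev=4.025; u=0·0.525+1/2·(-0.975)+1·4.025=3.5375; next y=2/5·(-2.525)+1/2·3.5375=0.75875
n=3: y=0.75875, sp=-2, e=sp−y=-2.75875; I=-3.73375, D=e−e_prev=-3.28375; u=0·(-2.75875)+1/2·(-3.73375)+1·(-3.28375)=-5.150625; next y=2/5·0.75875+1/2·(-5.150625)≈-2.271813
n=4: y≈-2.271813, sp=-2, e=sp−y≈0.271813; I≈-3.461938, D=e−e_prev≈3.030563; u=0·0.271813+1/2·(-3.461938)+1·3.030563≈1.299594; next y=2/5·(-2.271813)+1/2·1.299594≈-0.258928
n=5: y≈-0.258928, sp=-3, e=sp−y≈-2.741072; I≈-6.203009, D=e−e_prev≈-3.012884; u=0·(-2.741072)+1/2·(-6.203009)+1·(-3.012884)≈-6.114389; next y=2/5·(-0.258928)+1/2·(-6.114389)≈-3.160766
n=6: y≈-3.160766, sp=-3, e=sp−y≈0.160766; I≈-6.042244, D=e−e_prev≈2.901838; u=0·0.160766+1/2·(-6.042244)+1·2.901838≈-0.119284; next y=2/5·(-3.160766)+1/2·(-0.119284)≈-1.323948
n=7: y≈-1.323948, sp=-3, e=sp−y≈-1.676052; I≈-7.718295, D=e−e_prev≈-1.836817; u=0·(-1.676052)+1/2·(-7.718295)+1·(-1.836817)≈-5.695965; next y=2/5·(-1.323948)+1/2·(-5.695965)≈-3.377562
n=8: y≈-3.377562, sp=-3, e=sp−y≈0.377562; I≈-7.340733, D=e−e_prev≈2.053613; u=0·0.377562+1/2·(-7.340733)+1·2.053613≈-1.616753; next y=2/5·(-3.377562)+1/2·(-1.616753)≈-2.159401

0 2 3.000 0.000
1 -2 -6.250 1.500
2 -2 3.538 -2.525
3 -2 -5.151 0.759
4 -2 1.300 -2.272
5 -3 -6.114 -0.259
6 -3 -0.119 -3.161
7 -3 -5.696 -1.324
8 -3 -1.617 -3.378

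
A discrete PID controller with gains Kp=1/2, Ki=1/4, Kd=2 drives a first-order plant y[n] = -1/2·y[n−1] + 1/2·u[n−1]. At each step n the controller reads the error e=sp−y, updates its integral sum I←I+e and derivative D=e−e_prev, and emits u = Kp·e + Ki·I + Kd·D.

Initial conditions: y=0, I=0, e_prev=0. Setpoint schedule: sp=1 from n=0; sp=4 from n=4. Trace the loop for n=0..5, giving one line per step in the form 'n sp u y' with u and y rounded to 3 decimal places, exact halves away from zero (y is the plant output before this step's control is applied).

0 1 2.750 0.000
1 1 -2.781 1.375
2 1 9.371 -2.078
3 1 -18.223 5.725
4 4 53.122 -11.974
5 4 -106.716 32.548

(exact arithmetic carried between steps; '≈' marks a value shown rounded to 6 d.p. or computed from one; I and e_prev carry over from the previous line; the table rounds u and y to 3 d.p., halves away from zero)
n=0: y=0, sp=1, e=sp−y=1; I=1, D=e−e_prev=1; u=1/2·1+1/4·1+2·1=2.75; next y=-1/2·0+1/2·2.75=1.375
n=1: y=1.375, sp=1, e=sp−y=-0.375; I=0.625, D=e−e_prev=-1.375; u=1/2·(-0.375)+1/4·0.625+2·(-1.375)=-2.78125; next y=-1/2·1.375+1/2·(-2.78125)=-2.078125
n=2: y=-2.078125, sp=1, e=sp−y=3.078125; I=3.703125, D=e−e_prev=3.453125; u=1/2·3.078125+1/4·3.703125+2·3.453125≈9.371094; next y=-1/2·(-2.078125)+1/2·9.371094≈5.724609
n=3: y≈5.724609, sp=1, e=sp−y≈-4.724609; I≈-1.021484, D=e−e_prev≈-7.802734; u=1/2·(-4.724609)+1/4·(-1.021484)+2·(-7.802734)≈-18.223145; next y=-1/2·5.724609+1/2·(-18.223145)≈-11.973877
n=4: y≈-11.973877, sp=4, e=sp−y≈15.973877; I≈14.952393, D=e−e_prev≈20.698486; u=1/2·15.973877+1/4·14.952393+2·20.698486≈53.122009; next y=-1/2·(-11.973877)+1/2·53.122009≈32.547943
n=5: y≈32.547943, sp=4, e=sp−y≈-28.547943; I≈-13.595551, D=e−e_prev≈-44.521820; u=1/2·(-28.547943)+1/4·(-13.595551)+2·(-44.521820)≈-106.716499; next y=-1/2·32.547943+1/2·(-106.716499)≈-69.632221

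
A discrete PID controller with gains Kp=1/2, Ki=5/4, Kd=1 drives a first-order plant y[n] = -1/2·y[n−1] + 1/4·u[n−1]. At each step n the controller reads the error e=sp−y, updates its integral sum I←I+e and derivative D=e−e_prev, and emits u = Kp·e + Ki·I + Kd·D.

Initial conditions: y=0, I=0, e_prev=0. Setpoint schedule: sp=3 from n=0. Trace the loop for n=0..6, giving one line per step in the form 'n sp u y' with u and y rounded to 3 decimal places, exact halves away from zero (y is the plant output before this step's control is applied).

(exact arithmetic carried between steps; '≈' marks a value shown rounded to 6 d.p. or computed from one; I and e_prev carry over from the previous line; the table rounds u and y to 3 d.p., halves away from zero)
n=0: y=0, sp=3, e=sp−y=3; I=3, D=e−e_prev=3; u=1/2·3+5/4·3+1·3=8.25; next y=-1/2·0+1/4·8.25=2.0625
n=1: y=2.0625, sp=3, e=sp−y=0.9375; I=3.9375, D=e−e_prev=-2.0625; u=1/2·0.9375+5/4·3.9375+1·(-2.0625)=3.328125; next y=-1/2·2.0625+1/4·3.328125≈-0.199219
n=2: y≈-0.199219, sp=3, e=sp−y≈3.199219; I≈7.136719, D=e−e_prev≈2.261719; u=1/2·3.199219+5/4·7.136719+1·2.261719≈12.782227; next y=-1/2·(-0.199219)+1/4·12.782227≈3.295166
n=3: y≈3.295166, sp=3, e=sp−y≈-0.295166; I≈6.841553, D=e−e_prev≈-3.494385; u=1/2·(-0.295166)+5/4·6.841553+1·(-3.494385)≈4.909973; next y=-1/2·3.295166+1/4·4.909973≈-0.420090
n=4: y≈-0.420090, sp=3, e=sp−y≈3.420090; I≈10.261642, D=e−e_prev≈3.715256; u=1/2·3.420090+5/4·10.261642+1·3.715256≈18.252354; next y=-1/2·(-0.420090)+1/4·18.252354≈4.773133
n=5: y≈4.773133, sp=3, e=sp−y≈-1.773133; I≈8.488509, D=e−e_prev≈-5.193223; u=1/2·(-1.773133)+5/4·8.488509+1·(-5.193223)≈4.530847; next y=-1/2·4.773133+1/4·4.530847≈-1.253855
n=6: y≈-1.253855, sp=3, e=sp−y≈4.253855; I≈12.742364, D=e−e_prev≈6.026988; u=1/2·4.253855+5/4·12.742364+1·6.026988≈24.081871; next y=-1/2·(-1.253855)+1/4·24.081871≈6.647395

0 3 8.250 0.000
1 3 3.328 2.063
2 3 12.782 -0.199
3 3 4.910 3.295
4 3 18.252 -0.420
5 3 4.531 4.773
6 3 24.082 -1.254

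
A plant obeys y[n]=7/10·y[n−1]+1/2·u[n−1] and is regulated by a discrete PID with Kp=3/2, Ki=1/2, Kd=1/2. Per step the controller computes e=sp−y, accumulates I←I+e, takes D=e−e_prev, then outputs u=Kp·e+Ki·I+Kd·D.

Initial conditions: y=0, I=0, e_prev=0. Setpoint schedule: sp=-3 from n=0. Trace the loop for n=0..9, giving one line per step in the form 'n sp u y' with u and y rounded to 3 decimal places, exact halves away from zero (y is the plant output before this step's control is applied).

(exact arithmetic carried between steps; '≈' marks a value shown rounded to 6 d.p. or computed from one; I and e_prev carry over from the previous line; the table rounds u and y to 3 d.p., halves away from zero)
n=0: y=0, sp=-3, e=sp−y=-3; I=-3, D=e−e_prev=-3; u=3/2·(-3)+1/2·(-3)+1/2·(-3)=-7.5; next y=7/10·0+1/2·(-7.5)=-3.75
n=1: y=-3.75, sp=-3, e=sp−y=0.75; I=-2.25, D=e−e_prev=3.75; u=3/2·0.75+1/2·(-2.25)+1/2·3.75=1.875; next y=7/10·(-3.75)+1/2·1.875=-1.6875
n=2: y=-1.6875, sp=-3, e=sp−y=-1.3125; I=-3.5625, D=e−e_prev=-2.0625; u=3/2·(-1.3125)+1/2·(-3.5625)+1/2·(-2.0625)=-4.78125; next y=7/10·(-1.6875)+1/2·(-4.78125)=-3.571875
n=3: y=-3.571875, sp=-3, e=sp−y=0.571875; I=-2.990625, D=e−e_prev=1.884375; u=3/2·0.571875+1/2·(-2.990625)+1/2·1.884375≈0.304688; next y=7/10·(-3.571875)+1/2·0.304688≈-2.347969
n=4: y≈-2.347969, sp=-3, e=sp−y≈-0.652031; I≈-3.642656, D=e−e_prev≈-1.223906; u=3/2·(-0.652031)+1/2·(-3.642656)+1/2·(-1.223906)≈-3.411328; next y=7/10·(-2.347969)+1/2·(-3.411328)≈-3.349242
n=5: y≈-3.349242, sp=-3, e=sp−y≈0.349242; I≈-3.293414, D=e−e_prev≈1.001273; u=3/2·0.349242+1/2·(-3.293414)+1/2·1.001273≈-0.622207; next y=7/10·(-3.349242)+1/2·(-0.622207)≈-2.655573
n=6: y≈-2.655573, sp=-3, e=sp−y≈-0.344427; I≈-3.637841, D=e−e_prev≈-0.693669; u=3/2·(-0.344427)+1/2·(-3.637841)+1/2·(-0.693669)≈-2.682396; next y=7/10·(-2.655573)+1/2·(-2.682396)≈-3.200099
n=7: y≈-3.200099, sp=-3, e=sp−y≈0.200099; I≈-3.437742, D=e−e_prev≈0.544526; u=3/2·0.200099+1/2·(-3.437742)+1/2·0.544526≈-1.146460; next y=7/10·(-3.200099)+1/2·(-1.146460)≈-2.813299
n=8: y≈-2.813299, sp=-3, e=sp−y≈-0.186701; I≈-3.624443, D=e−e_prev≈-0.386800; u=3/2·(-0.186701)+1/2·(-3.624443)+1/2·(-0.386800)≈-2.285673; next y=7/10·(-2.813299)+1/2·(-2.285673)≈-3.112146
n=9: y≈-3.112146, sp=-3, e=sp−y≈0.112146; I≈-3.512297, D=e−e_prev≈0.298847; u=3/2·0.112146+1/2·(-3.512297)+1/2·0.298847≈-1.438507; next y=7/10·(-3.112146)+1/2·(-1.438507)≈-2.897755

0 -3 -7.500 0.000
1 -3 1.875 -3.750
2 -3 -4.781 -1.688
3 -3 0.305 -3.572
4 -3 -3.411 -2.348
5 -3 -0.622 -3.349
6 -3 -2.682 -2.656
7 -3 -1.146 -3.200
8 -3 -2.286 -2.813
9 -3 -1.439 -3.112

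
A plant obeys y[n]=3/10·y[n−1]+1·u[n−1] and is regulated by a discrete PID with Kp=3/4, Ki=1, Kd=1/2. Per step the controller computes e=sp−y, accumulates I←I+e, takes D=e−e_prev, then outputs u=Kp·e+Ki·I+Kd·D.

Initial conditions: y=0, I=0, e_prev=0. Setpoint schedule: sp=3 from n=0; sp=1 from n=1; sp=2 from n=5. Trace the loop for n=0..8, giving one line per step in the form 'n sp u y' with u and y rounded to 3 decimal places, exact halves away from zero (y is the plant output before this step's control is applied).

(exact arithmetic carried between steps; '≈' marks a value shown rounded to 6 d.p. or computed from one; I and e_prev carry over from the previous line; the table rounds u and y to 3 d.p., halves away from zero)
n=0: y=0, sp=3, e=sp−y=3; I=3, D=e−e_prev=3; u=3/4·3+1·3+1/2·3=6.75; next y=3/10·0+1·6.75=6.75
n=1: y=6.75, sp=1, e=sp−y=-5.75; I=-2.75, D=e−e_prev=-8.75; u=3/4·(-5.75)+1·(-2.75)+1/2·(-8.75)=-11.4375; next y=3/10·6.75+1·(-11.4375)=-9.4125
n=2: y=-9.4125, sp=1, e=sp−y=10.4125; I=7.6625, D=e−e_prev=16.1625; u=3/4·10.4125+1·7.6625+1/2·16.1625=23.553125; next y=3/10·(-9.4125)+1·23.553125=20.729375
n=3: y=20.729375, sp=1, e=sp−y=-19.729375; I=-12.066875, D=e−e_prev=-30.141875; u=3/4·(-19.729375)+1·(-12.066875)+1/2·(-30.141875)≈-41.934844; next y=3/10·20.729375+1·(-41.934844)≈-35.716031
n=4: y≈-35.716031, sp=1, e=sp−y≈36.716031; I≈24.649156, D=e−e_prev≈56.445406; u=3/4·36.716031+1·24.649156+1/2·56.445406≈80.408883; next y=3/10·(-35.716031)+1·80.408883≈69.694073
n=5: y≈69.694073, sp=2, e=sp−y≈-67.694073; I≈-43.044917, D=e−e_prev≈-104.410105; u=3/4·(-67.694073)+1·(-43.044917)+1/2·(-104.410105)≈-146.020525; next y=3/10·69.694073+1·(-146.020525)≈-125.112303
n=6: y≈-125.112303, sp=2, e=sp−y≈127.112303; I≈84.067385, D=e−e_prev≈194.806376; u=3/4·127.112303+1·84.067385+1/2·194.806376≈276.804800; next y=3/10·(-125.112303)+1·276.804800≈239.271110
n=7: y≈239.271110, sp=2, e=sp−y≈-237.271110; I≈-153.203724, D=e−e_prev≈-364.383412; u=3/4·(-237.271110)+1·(-153.203724)+1/2·(-364.383412)≈-513.348762; next y=3/10·239.271110+1·(-513.348762)≈-441.567430
n=8: y≈-441.567430, sp=2, e=sp−y≈443.567430; I≈290.363705, D=e−e_prev≈680.838539; u=3/4·443.567430+1·290.363705+1/2·680.838539≈963.458547; next y=3/10·(-441.567430)+1·963.458547≈830.988318

0 3 6.750 0.000
1 1 -11.438 6.750
2 1 23.553 -9.413
3 1 -41.935 20.729
4 1 80.409 -35.716
5 2 -146.021 69.694
6 2 276.805 -125.112
7 2 -513.349 239.271
8 2 963.459 -441.567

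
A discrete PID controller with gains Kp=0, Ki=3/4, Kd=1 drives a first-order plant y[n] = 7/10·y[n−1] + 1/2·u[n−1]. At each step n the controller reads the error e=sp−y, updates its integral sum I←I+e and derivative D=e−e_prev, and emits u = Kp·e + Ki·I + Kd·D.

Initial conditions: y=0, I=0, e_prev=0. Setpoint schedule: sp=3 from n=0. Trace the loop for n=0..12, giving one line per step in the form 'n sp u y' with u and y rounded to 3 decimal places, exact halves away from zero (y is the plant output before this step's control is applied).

0 3 5.250 0.000
1 3 -0.094 2.625
2 3 4.273 1.791
3 3 1.547 3.390
4 3 3.280 3.146
5 3 1.709 3.842
6 3 2.295 3.544
7 3 1.441 3.628
8 3 1.698 3.260
9 3 1.361 3.131
10 3 1.587 2.872
11 3 1.543 2.804
12 3 1.744 2.734

(exact arithmetic carried between steps; '≈' marks a value shown rounded to 6 d.p. or computed from one; I and e_prev carry over from the previous line; the table rounds u and y to 3 d.p., halves away from zero)
n=0: y=0, sp=3, e=sp−y=3; I=3, D=e−e_prev=3; u=0·3+3/4·3+1·3=5.25; next y=7/10·0+1/2·5.25=2.625
n=1: y=2.625, sp=3, e=sp−y=0.375; I=3.375, D=e−e_prev=-2.625; u=0·0.375+3/4·3.375+1·(-2.625)=-0.09375; next y=7/10·2.625+1/2·(-0.09375)=1.790625
n=2: y=1.790625, sp=3, e=sp−y=1.209375; I=4.584375, D=e−e_prev=0.834375; u=0·1.209375+3/4·4.584375+1·0.834375≈4.272656; next y=7/10·1.790625+1/2·4.272656≈3.389766
n=3: y≈3.389766, sp=3, e=sp−y≈-0.389766; I≈4.194609, D=e−e_prev≈-1.599141; u=0·(-0.389766)+3/4·4.194609+1·(-1.599141)≈1.546816; next y=7/10·3.389766+1/2·1.546816≈3.146244
n=4: y≈3.146244, sp=3, e=sp−y≈-0.146244; I≈4.048365, D=e−e_prev≈0.243521; u=0·(-0.146244)+3/4·4.048365+1·0.243521≈3.279795; next y=7/10·3.146244+1/2·3.279795≈3.842269
n=5: y≈3.842269, sp=3, e=sp−y≈-0.842269; I≈3.206097, D=e−e_prev≈-0.696024; u=0·(-0.842269)+3/4·3.206097+1·(-0.696024)≈1.708548; next y=7/10·3.842269+1/2·1.708548≈3.543862
n=6: y≈3.543862, sp=3, e=sp−y≈-0.543862; I≈2.662235, D=e−e_prev≈0.298407; u=0·(-0.543862)+3/4·2.662235+1·0.298407≈2.295083; next y=7/10·3.543862+1/2·2.295083≈3.628245
n=7: y≈3.628245, sp=3, e=sp−y≈-0.628245; I≈2.033990, D=e−e_prev≈-0.084383; u=0·(-0.628245)+3/4·2.033990+1·(-0.084383)≈1.441110; next y=7/10·3.628245+1/2·1.441110≈3.260326
n=8: y≈3.260326, sp=3, e=sp−y≈-0.260326; I≈1.773664, D=e−e_prev≈0.367919; u=0·(-0.260326)+3/4·1.773664+1·0.367919≈1.698166; next y=7/10·3.260326+1/2·1.698166≈3.131311
n=9: y≈3.131311, sp=3, e=sp−y≈-0.131311; I≈1.642352, D=e−e_prev≈0.129015; u=0·(-0.131311)+3/4·1.642352+1·0.129015≈1.360779; next y=7/10·3.131311+1/2·1.360779≈2.872307
n=10: y≈2.872307, sp=3, e=sp−y≈0.127693; I≈1.770045, D=e−e_prev≈0.259004; u=0·0.127693+3/4·1.770045+1·0.259004≈1.586538; next y=7/10·2.872307+1/2·1.586538≈2.803884
n=11: y≈2.803884, sp=3, e=sp−y≈0.196116; I≈1.966161, D=e−e_prev≈0.068423; u=0·0.196116+3/4·1.966161+1·0.068423≈1.543044; next y=7/10·2.803884+1/2·1.543044≈2.734241
n=12: y≈2.734241, sp=3, e=sp−y≈0.265759; I≈2.231920, D=e−e_prev≈0.069643; u=0·0.265759+3/4·2.231920+1·0.069643≈1.743583; next y=7/10·2.734241+1/2·1.743583≈2.785760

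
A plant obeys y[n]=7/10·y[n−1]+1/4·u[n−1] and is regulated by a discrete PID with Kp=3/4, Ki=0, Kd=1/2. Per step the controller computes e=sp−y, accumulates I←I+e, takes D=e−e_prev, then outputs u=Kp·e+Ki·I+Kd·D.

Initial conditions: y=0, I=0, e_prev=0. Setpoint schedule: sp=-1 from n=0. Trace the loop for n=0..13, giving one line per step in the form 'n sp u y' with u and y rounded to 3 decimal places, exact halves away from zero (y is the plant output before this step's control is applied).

(exact arithmetic carried between steps; '≈' marks a value shown rounded to 6 d.p. or computed from one; I and e_prev carry over from the previous line; the table rounds u and y to 3 d.p., halves away from zero)
n=0: y=0, sp=-1, e=sp−y=-1; I=-1, D=e−e_prev=-1; u=3/4·(-1)+0·(-1)+1/2·(-1)=-1.25; next y=7/10·0+1/4·(-1.25)=-0.3125
n=1: y=-0.3125, sp=-1, e=sp−y=-0.6875; I=-1.6875, D=e−e_prev=0.3125; u=3/4·(-0.6875)+0·(-1.6875)+1/2·0.3125=-0.359375; next y=7/10·(-0.3125)+1/4·(-0.359375)≈-0.308594
n=2: y≈-0.308594, sp=-1, e=sp−y≈-0.691406; I≈-2.378906, D=e−e_prev≈-0.003906; u=3/4·(-0.691406)+0·(-2.378906)+1/2·(-0.003906)≈-0.520508; next y=7/10·(-0.308594)+1/4·(-0.520508)≈-0.346143
n=3: y≈-0.346143, sp=-1, e=sp−y≈-0.653857; I≈-3.032764, D=e−e_prev≈0.037549; u=3/4·(-0.653857)+0·(-3.032764)+1/2·0.037549≈-0.471619; next y=7/10·(-0.346143)+1/4·(-0.471619)≈-0.360204
n=4: y≈-0.360204, sp=-1, e=sp−y≈-0.639796; I≈-3.672559, D=e−e_prev≈0.014062; u=3/4·(-0.639796)+0·(-3.672559)+1/2·0.014062≈-0.472816; next y=7/10·(-0.360204)+1/4·(-0.472816)≈-0.370347
n=5: y≈-0.370347, sp=-1, e=sp−y≈-0.629653; I≈-4.302212, D=e−e_prev≈0.010143; u=3/4·(-0.629653)+0·(-4.302212)+1/2·0.010143≈-0.467168; next y=7/10·(-0.370347)+1/4·(-0.467168)≈-0.376035
n=6: y≈-0.376035, sp=-1, e=sp−y≈-0.623965; I≈-4.926177, D=e−e_prev≈0.005688; u=3/4·(-0.623965)+0·(-4.926177)+1/2·0.005688≈-0.465130; next y=7/10·(-0.376035)+1/4·(-0.465130)≈-0.379507
n=7: y≈-0.379507, sp=-1, e=sp−y≈-0.620493; I≈-5.546670, D=e−e_prev≈0.003472; u=3/4·(-0.620493)+0·(-5.546670)+1/2·0.003472≈-0.463634; next y=7/10·(-0.379507)+1/4·(-0.463634)≈-0.381563
n=8: y≈-0.381563, sp=-1, e=sp−y≈-0.618437; I≈-6.165107, D=e−e_prev≈0.002056; u=3/4·(-0.618437)+0·(-6.165107)+1/2·0.002056≈-0.462799; next y=7/10·(-0.381563)+1/4·(-0.462799)≈-0.382794
n=9: y≈-0.382794, sp=-1, e=sp−y≈-0.617206; I≈-6.782313, D=e−e_prev≈0.001231; u=3/4·(-0.617206)+0·(-6.782313)+1/2·0.001231≈-0.462289; next y=7/10·(-0.382794)+1/4·(-0.462289)≈-0.383528
n=10: y≈-0.383528, sp=-1, e=sp−y≈-0.616472; I≈-7.398785, D=e−e_prev≈0.000734; u=3/4·(-0.616472)+0·(-7.398785)+1/2·0.000734≈-0.461987; next y=7/10·(-0.383528)+1/4·(-0.461987)≈-0.383966
n=11: y≈-0.383966, sp=-1, e=sp−y≈-0.616034; I≈-8.014818, D=e−e_prev≈0.000438; u=3/4·(-0.616034)+0·(-8.014818)+1/2·0.000438≈-0.461806; next y=7/10·(-0.383966)+1/4·(-0.461806)≈-0.384228
n=12: y≈-0.384228, sp=-1, e=sp−y≈-0.615772; I≈-8.630590, D=e−e_prev≈0.000262; u=3/4·(-0.615772)+0·(-8.630590)+1/2·0.000262≈-0.461698; next y=7/10·(-0.384228)+1/4·(-0.461698)≈-0.384384
n=13: y≈-0.384384, sp=-1, e=sp−y≈-0.615616; I≈-9.246206, D=e−e_prev≈0.000156; u=3/4·(-0.615616)+0·(-9.246206)+1/2·0.000156≈-0.461634; next y=7/10·(-0.384384)+1/4·(-0.461634)≈-0.384477

0 -1 -1.250 0.000
1 -1 -0.359 -0.313
2 -1 -0.521 -0.309
3 -1 -0.472 -0.346
4 -1 -0.473 -0.360
5 -1 -0.467 -0.370
6 -1 -0.465 -0.376
7 -1 -0.464 -0.380
8 -1 -0.463 -0.382
9 -1 -0.462 -0.383
10 -1 -0.462 -0.384
11 -1 -0.462 -0.384
12 -1 -0.462 -0.384
13 -1 -0.462 -0.384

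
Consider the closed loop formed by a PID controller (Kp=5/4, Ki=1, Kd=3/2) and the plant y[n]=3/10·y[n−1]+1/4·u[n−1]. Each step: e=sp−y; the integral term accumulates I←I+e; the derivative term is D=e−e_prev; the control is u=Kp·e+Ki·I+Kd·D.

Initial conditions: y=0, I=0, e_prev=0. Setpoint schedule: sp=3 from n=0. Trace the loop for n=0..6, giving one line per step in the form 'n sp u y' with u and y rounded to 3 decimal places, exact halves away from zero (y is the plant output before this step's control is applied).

(exact arithmetic carried between steps; '≈' marks a value shown rounded to 6 d.p. or computed from one; I and e_prev carry over from the previous line; the table rounds u and y to 3 d.p., halves away from zero)
n=0: y=0, sp=3, e=sp−y=3; I=3, D=e−e_prev=3; u=5/4·3+1·3+3/2·3=11.25; next y=3/10·0+1/4·11.25=2.8125
n=1: y=2.8125, sp=3, e=sp−y=0.1875; I=3.1875, D=e−e_prev=-2.8125; u=5/4·0.1875+1·3.1875+3/2·(-2.8125)=-0.796875; next y=3/10·2.8125+1/4·(-0.796875)≈0.644531
n=2: y≈0.644531, sp=3, e=sp−y≈2.355469; I≈5.542969, D=e−e_prev≈2.167969; u=5/4·2.355469+1·5.542969+3/2·2.167969≈11.739258; next y=3/10·0.644531+1/4·11.739258≈3.128174
n=3: y≈3.128174, sp=3, e=sp−y≈-0.128174; I≈5.414795, D=e−e_prev≈-2.483643; u=5/4·(-0.128174)+1·5.414795+3/2·(-2.483643)≈1.529114; next y=3/10·3.128174+1/4·1.529114≈1.320731
n=4: y≈1.320731, sp=3, e=sp−y≈1.679269; I≈7.094064, D=e−e_prev≈1.807443; u=5/4·1.679269+1·7.094064+3/2·1.807443≈11.904316; next y=3/10·1.320731+1/4·11.904316≈3.372298
n=5: y≈3.372298, sp=3, e=sp−y≈-0.372298; I≈6.721766, D=e−e_prev≈-2.051568; u=5/4·(-0.372298)+1·6.721766+3/2·(-2.051568)≈3.179042; next y=3/10·3.372298+1/4·3.179042≈1.806450
n=6: y≈1.806450, sp=3, e=sp−y≈1.193550; I≈7.915316, D=e−e_prev≈1.565848; u=5/4·1.193550+1·7.915316+3/2·1.565848≈11.756026; next y=3/10·1.806450+1/4·11.756026≈3.480941

0 3 11.250 0.000
1 3 -0.797 2.813
2 3 11.739 0.645
3 3 1.529 3.128
4 3 11.904 1.321
5 3 3.179 3.372
6 3 11.756 1.806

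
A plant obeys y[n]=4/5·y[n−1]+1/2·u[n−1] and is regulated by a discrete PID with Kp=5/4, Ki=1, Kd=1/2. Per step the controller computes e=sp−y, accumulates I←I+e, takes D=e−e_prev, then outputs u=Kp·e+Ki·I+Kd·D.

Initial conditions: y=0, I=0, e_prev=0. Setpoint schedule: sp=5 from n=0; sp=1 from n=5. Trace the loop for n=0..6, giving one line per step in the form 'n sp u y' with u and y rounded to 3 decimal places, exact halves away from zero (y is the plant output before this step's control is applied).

(exact arithmetic carried between steps; '≈' marks a value shown rounded to 6 d.p. or computed from one; I and e_prev carry over from the previous line; the table rounds u and y to 3 d.p., halves away from zero)
n=0: y=0, sp=5, e=sp−y=5; I=5, D=e−e_prev=5; u=5/4·5+1·5+1/2·5=13.75; next y=4/5·0+1/2·13.75=6.875
n=1: y=6.875, sp=5, e=sp−y=-1.875; I=3.125, D=e−e_prev=-6.875; u=5/4·(-1.875)+1·3.125+1/2·(-6.875)=-2.65625; next y=4/5·6.875+1/2·(-2.65625)=4.171875
n=2: y=4.171875, sp=5, e=sp−y=0.828125; I=3.953125, D=e−e_prev=2.703125; u=5/4·0.828125+1·3.953125+1/2·2.703125≈6.339844; next y=4/5·4.171875+1/2·6.339844≈6.507422
n=3: y≈6.507422, sp=5, e=sp−y≈-1.507422; I≈2.445703, D=e−e_prev≈-2.335547; u=5/4·(-1.507422)+1·2.445703+1/2·(-2.335547)≈-0.606348; next y=4/5·6.507422+1/2·(-0.606348)≈4.902764
n=4: y≈4.902764, sp=5, e=sp−y≈0.097236; I≈2.542939, D=e−e_prev≈1.604658; u=5/4·0.097236+1·2.542939+1/2·1.604658≈3.466814; next y=4/5·4.902764+1/2·3.466814≈5.655618
n=5: y≈5.655618, sp=1, e=sp−y≈-4.655618; I≈-2.112678, D=e−e_prev≈-4.752854; u=5/4·(-4.655618)+1·(-2.112678)+1/2·(-4.752854)≈-10.308628; next y=4/5·5.655618+1/2·(-10.308628)≈-0.629820
n=6: y≈-0.629820, sp=1, e=sp−y≈1.629820; I≈-0.482859, D=e−e_prev≈6.285438; u=5/4·1.629820+1·(-0.482859)+1/2·6.285438≈4.697135; next y=4/5·(-0.629820)+1/2·4.697135≈1.844712

0 5 13.750 0.000
1 5 -2.656 6.875
2 5 6.340 4.172
3 5 -0.606 6.507
4 5 3.467 4.903
5 1 -10.309 5.656
6 1 4.697 -0.630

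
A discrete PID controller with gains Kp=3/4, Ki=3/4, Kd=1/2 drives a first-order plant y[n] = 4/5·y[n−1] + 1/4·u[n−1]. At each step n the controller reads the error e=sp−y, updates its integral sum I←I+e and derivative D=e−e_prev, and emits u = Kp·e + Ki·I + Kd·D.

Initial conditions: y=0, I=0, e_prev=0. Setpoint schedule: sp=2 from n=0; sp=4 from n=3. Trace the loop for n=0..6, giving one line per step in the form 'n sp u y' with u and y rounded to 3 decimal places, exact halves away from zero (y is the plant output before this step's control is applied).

0 2 4.000 0.000
1 2 2.500 1.000
2 2 2.900 1.425
3 4 6.664 1.865
4 4 4.899 3.158
5 4 4.991 3.751
6 4 4.479 4.249

(exact arithmetic carried between steps; '≈' marks a value shown rounded to 6 d.p. or computed from one; I and e_prev carry over from the previous line; the table rounds u and y to 3 d.p., halves away from zero)
n=0: y=0, sp=2, e=sp−y=2; I=2, D=e−e_prev=2; u=3/4·2+3/4·2+1/2·2=4; next y=4/5·0+1/4·4=1
n=1: y=1, sp=2, e=sp−y=1; I=3, D=e−e_prev=-1; u=3/4·1+3/4·3+1/2·(-1)=2.5; next y=4/5·1+1/4·2.5=1.425
n=2: y=1.425, sp=2, e=sp−y=0.575; I=3.575, D=e−e_prev=-0.425; u=3/4·0.575+3/4·3.575+1/2·(-0.425)=2.9; next y=4/5·1.425+1/4·2.9=1.865
n=3: y=1.865, sp=4, e=sp−y=2.135; I=5.71, D=e−e_prev=1.56; u=3/4·2.135+3/4·5.71+1/2·1.56=6.66375; next y=4/5·1.865+1/4·6.66375≈3.157938
n=4: y≈3.157938, sp=4, e=sp−y≈0.842063; I≈6.552063, D=e−e_prev≈-1.292938; u=3/4·0.842063+3/4·6.552063+1/2·(-1.292938)≈4.899125; next y=4/5·3.157938+1/4·4.899125≈3.751131
n=5: y≈3.751131, sp=4, e=sp−y≈0.248869; I≈6.800931, D=e−e_prev≈-0.593194; u=3/4·0.248869+3/4·6.800931+1/2·(-0.593194)≈4.990753; next y=4/5·3.751131+1/4·4.990753≈4.248593
n=6: y≈4.248593, sp=4, e=sp−y≈-0.248593; I≈6.552338, D=e−e_prev≈-0.497462; u=3/4·(-0.248593)+3/4·6.552338+1/2·(-0.497462)≈4.479078; next y=4/5·4.248593+1/4·4.479078≈4.518644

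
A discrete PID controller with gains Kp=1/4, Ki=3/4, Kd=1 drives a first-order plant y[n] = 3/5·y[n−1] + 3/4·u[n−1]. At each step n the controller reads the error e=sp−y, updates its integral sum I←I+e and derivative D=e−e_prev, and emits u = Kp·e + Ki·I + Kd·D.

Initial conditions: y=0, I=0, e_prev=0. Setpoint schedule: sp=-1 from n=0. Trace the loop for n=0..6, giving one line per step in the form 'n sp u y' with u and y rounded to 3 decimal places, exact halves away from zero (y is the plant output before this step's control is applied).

(exact arithmetic carried between steps; '≈' marks a value shown rounded to 6 d.p. or computed from one; I and e_prev carry over from the previous line; the table rounds u and y to 3 d.p., halves away from zero)
n=0: y=0, sp=-1, e=sp−y=-1; I=-1, D=e−e_prev=-1; u=1/4·(-1)+3/4·(-1)+1·(-1)=-2; next y=3/5·0+3/4·(-2)=-1.5
n=1: y=-1.5, sp=-1, e=sp−y=0.5; I=-0.5, D=e−e_prev=1.5; u=1/4·0.5+3/4·(-0.5)+1·1.5=1.25; next y=3/5·(-1.5)+3/4·1.25=0.0375
n=2: y=0.0375, sp=-1, e=sp−y=-1.0375; I=-1.5375, D=e−e_prev=-1.5375; u=1/4·(-1.0375)+3/4·(-1.5375)+1·(-1.5375)=-2.95; next y=3/5·0.0375+3/4·(-2.95)=-2.19
n=3: y=-2.19, sp=-1, e=sp−y=1.19; I=-0.3475, D=e−e_prev=2.2275; u=1/4·1.19+3/4·(-0.3475)+1·2.2275=2.264375; next y=3/5·(-2.19)+3/4·2.264375≈0.384281
n=4: y≈0.384281, sp=-1, e=sp−y≈-1.384281; I≈-1.731781, D=e−e_prev≈-2.574281; u=1/4·(-1.384281)+3/4·(-1.731781)+1·(-2.574281)≈-4.219188; next y=3/5·0.384281+3/4·(-4.219188)≈-2.933822
n=5: y≈-2.933822, sp=-1, e=sp−y≈1.933822; I≈0.202041, D=e−e_prev≈3.318103; u=1/4·1.933822+3/4·0.202041+1·3.318103≈3.953089; next y=3/5·(-2.933822)+3/4·3.953089≈1.204524
n=6: y≈1.204524, sp=-1, e=sp−y≈-2.204524; I≈-2.002483, D=e−e_prev≈-4.138346; u=1/4·(-2.204524)+3/4·(-2.002483)+1·(-4.138346)≈-6.191339; next y=3/5·1.204524+3/4·(-6.191339)≈-3.920790

0 -1 -2.000 0.000
1 -1 1.250 -1.500
2 -1 -2.950 0.038
3 -1 2.264 -2.190
4 -1 -4.219 0.384
5 -1 3.953 -2.934
6 -1 -6.191 1.205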